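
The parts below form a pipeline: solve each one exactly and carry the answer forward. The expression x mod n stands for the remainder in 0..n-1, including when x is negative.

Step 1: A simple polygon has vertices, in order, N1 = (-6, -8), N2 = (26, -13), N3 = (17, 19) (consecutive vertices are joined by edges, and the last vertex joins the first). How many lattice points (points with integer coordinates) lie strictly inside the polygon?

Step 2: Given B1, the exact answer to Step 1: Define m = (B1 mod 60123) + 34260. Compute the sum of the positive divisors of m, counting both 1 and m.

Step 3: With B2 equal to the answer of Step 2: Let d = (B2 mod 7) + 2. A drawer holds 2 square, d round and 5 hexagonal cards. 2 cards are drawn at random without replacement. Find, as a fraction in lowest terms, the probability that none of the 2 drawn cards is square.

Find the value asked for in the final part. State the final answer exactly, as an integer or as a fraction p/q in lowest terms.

Step 1: cross terms: (-6*-13 - 26*-8)=286, (26*19 - 17*-13)=715, (17*-8 - -6*19)=-22; twice the area = |979| = 979; area = 979/2; boundary points = 1 + 1 + 1 = 3; strictly interior points = area - boundary/2 + 1 = 489; answer 489
Step 2: B1 = 489; m = 34749; 34749 = 3^5 * 11 * 13; sigma = (1 + 3 + 9 + 27 + 81 + 243) * (1 + 11) * (1 + 13) = 364 * 12 * 14 = 61152; answer 61152
Step 3: B2 = 61152; d = 2; total draws C(9,2) = 36; favorable C(7,2) = 21; P = 7/12; answer 7/12

7/12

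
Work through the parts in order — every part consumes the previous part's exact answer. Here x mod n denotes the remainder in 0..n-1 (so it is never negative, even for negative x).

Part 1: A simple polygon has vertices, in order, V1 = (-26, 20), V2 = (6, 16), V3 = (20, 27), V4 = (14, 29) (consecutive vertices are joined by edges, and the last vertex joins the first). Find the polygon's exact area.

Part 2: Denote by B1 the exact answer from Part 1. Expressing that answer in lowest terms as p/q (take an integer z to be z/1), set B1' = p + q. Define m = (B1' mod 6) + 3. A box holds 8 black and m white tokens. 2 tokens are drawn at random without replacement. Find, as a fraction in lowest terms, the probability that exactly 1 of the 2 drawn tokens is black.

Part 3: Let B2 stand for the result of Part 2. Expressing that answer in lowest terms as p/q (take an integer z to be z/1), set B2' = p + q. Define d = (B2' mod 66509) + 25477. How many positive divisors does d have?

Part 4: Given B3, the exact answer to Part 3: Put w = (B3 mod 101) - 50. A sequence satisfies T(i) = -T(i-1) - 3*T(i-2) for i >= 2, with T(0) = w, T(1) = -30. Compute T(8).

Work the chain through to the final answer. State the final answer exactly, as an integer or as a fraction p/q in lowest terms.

Part 1: cross terms: (-26*16 - 6*20)=-536, (6*27 - 20*16)=-158, (20*29 - 14*27)=202, (14*20 - -26*29)=1034; twice the area = |542| = 542; area = 271; answer 271
Part 2: B1 = 271; threaded value p + q = 272; m = 5; total draws C(13,2) = 78; favorable C(8,1)*C(5,1) = 40; P = 20/39; answer 20/39
Part 3: B2 = 20/39; threaded value p + q = 59; d = 25536; 25536 = 2^6 * 3 * 7 * 19; number of divisors = (6+1) * (1+1) * (1+1) * (1+1) = 56; answer 56
Part 4: B3 = 56; w = 6; T(2) = -1*(-30) - 3*(6) = 12; iterating: T(2)=12, T(3)=78, T(4)=-114, T(5)=-120, T(6)=462, T(7)=-102, T(8)=-1284; answer -1284

-1284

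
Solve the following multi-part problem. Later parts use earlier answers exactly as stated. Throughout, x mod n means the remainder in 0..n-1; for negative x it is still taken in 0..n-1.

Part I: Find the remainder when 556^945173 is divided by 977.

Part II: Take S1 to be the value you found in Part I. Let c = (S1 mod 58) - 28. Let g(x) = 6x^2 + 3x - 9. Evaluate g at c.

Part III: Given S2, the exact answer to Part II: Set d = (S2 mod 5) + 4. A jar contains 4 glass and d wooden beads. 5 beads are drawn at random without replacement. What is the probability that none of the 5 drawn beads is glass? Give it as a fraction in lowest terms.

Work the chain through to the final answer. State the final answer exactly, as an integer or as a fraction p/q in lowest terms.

7/99

Part I: squarings mod 977: 556^1=556, 556^2=404, 556^4=57, 556^8=318, 556^16=493, 556^32=753, 556^64=349, 556^128=653, 556^256=437, 556^512=454, 556^1024=946, 556^2048=961, 556^4096=256, 556^8192=77, 556^16384=67, 556^32768=581, 556^65536=496, 556^131072=789, 556^262144=172, 556^524288=274; 556^945173 = 556^1 * 556^4 * 556^16 * 556^1024 * 556^2048 * 556^8192 * 556^16384 * 556^131072 * 556^262144 * 556^524288 = 775 (mod 977); answer 775
Part II: S1 = 775; c = -7; 6*(-7)^2 + 3*(-7)^1 - 9 = (294) + (-21) + (-9) = 264; answer 264
Part III: S2 = 264; d = 8; total draws C(12,5) = 792; favorable C(8,5) = 56; P = 7/99; answer 7/99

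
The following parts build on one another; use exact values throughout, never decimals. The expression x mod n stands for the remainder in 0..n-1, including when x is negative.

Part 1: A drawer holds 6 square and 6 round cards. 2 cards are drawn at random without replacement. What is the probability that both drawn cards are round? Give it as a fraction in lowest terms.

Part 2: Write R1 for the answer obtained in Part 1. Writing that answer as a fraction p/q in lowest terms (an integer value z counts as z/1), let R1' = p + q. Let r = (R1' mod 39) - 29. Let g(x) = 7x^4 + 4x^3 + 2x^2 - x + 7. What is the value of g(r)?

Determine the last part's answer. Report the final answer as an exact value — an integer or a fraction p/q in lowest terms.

97

Part 1: total draws C(12,2) = 66; favorable C(6,2) = 15; P = 5/22; answer 5/22
Part 2: R1 = 5/22; threaded value p + q = 27; r = -2; 7*(-2)^4 + 4*(-2)^3 + 2*(-2)^2 - 1*(-2)^1 + 7 = (112) + (-32) + (8) + (2) + (7) = 97; answer 97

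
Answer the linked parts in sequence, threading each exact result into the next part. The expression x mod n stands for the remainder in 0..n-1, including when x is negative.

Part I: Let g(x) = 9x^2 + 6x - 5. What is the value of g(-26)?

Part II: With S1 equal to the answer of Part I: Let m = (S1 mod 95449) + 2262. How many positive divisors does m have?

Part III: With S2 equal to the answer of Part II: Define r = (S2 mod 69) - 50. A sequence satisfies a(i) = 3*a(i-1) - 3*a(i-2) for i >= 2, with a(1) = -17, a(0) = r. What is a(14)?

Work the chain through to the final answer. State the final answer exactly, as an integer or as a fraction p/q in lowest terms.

Part I: 9*(-26)^2 + 6*(-26)^1 - 5 = (6084) + (-156) + (-5) = 5923; answer 5923
Part II: S1 = 5923; m = 8185; 8185 = 5 * 1637; number of divisors = (1+1) * (1+1) = 4; answer 4
Part III: S2 = 4; r = -46; a(2) = 3*(-17) - 3*(-46) = 87; iterating: a(2)=87, a(3)=312, a(4)=675, a(5)=1089, a(6)=1242, a(7)=459, a(8)=-2349, a(9)=-8424, a(10)=-18225, a(11)=-29403, a(12)=-33534, a(13)=-12393, a(14)=63423; answer 63423

63423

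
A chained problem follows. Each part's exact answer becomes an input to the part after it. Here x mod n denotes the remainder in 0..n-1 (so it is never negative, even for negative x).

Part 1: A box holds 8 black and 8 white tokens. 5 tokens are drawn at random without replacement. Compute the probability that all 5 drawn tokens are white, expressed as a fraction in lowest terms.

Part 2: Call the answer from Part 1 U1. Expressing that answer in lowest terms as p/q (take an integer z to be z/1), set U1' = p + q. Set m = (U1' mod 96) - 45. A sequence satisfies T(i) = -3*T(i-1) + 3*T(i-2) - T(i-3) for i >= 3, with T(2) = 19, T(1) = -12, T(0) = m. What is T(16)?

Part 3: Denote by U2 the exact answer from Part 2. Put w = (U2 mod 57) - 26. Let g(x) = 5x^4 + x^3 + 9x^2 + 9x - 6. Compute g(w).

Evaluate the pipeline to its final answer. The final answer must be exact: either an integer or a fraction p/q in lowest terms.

18

Part 1: total draws C(16,5) = 4368; favorable C(8,5) = 56; P = 1/78; answer 1/78
Part 2: U1 = 1/78; threaded value p + q = 79; m = 34; T(3) = -3*(19) + 3*(-12) - 1*(34) = -127; iterating: T(3)=-127, T(4)=450, T(5)=-1750, T(6)=6727, T(7)=-25881, T(8)=99574, T(9)=-383092, T(10)=1473879, T(11)=-5670487, T(12)=21816190, T(13)=-83933910, T(14)=322920787, T(15)=-1242380281, T(16)=4779837114; answer 4779837114
Part 3: U2 = 4779837114; w = 1; 5*(1)^4 + 1*(1)^3 + 9*(1)^2 + 9*(1)^1 - 6 = (5) + (1) + (9) + (9) + (-6) = 18; answer 18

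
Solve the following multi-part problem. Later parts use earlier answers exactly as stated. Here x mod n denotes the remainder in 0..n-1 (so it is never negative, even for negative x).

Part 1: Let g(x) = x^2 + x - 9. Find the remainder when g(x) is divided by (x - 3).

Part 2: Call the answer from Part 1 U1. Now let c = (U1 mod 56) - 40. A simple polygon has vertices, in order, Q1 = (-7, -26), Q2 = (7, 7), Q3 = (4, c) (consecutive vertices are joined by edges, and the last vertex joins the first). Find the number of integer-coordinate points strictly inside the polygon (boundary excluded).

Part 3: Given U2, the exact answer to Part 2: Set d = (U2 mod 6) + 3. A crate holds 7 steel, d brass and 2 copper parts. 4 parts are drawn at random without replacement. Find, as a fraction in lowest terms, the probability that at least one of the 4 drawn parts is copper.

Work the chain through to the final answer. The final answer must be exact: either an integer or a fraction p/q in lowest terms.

Part 1: remainder = value at the root: 1*(3)^2 + 1*(3)^1 - 9 = (9) + (3) + (-9) = 3; answer 3
Part 2: U1 = 3; c = -37; cross terms: (-7*7 - 7*-26)=133, (7*-37 - 4*7)=-287, (4*-26 - -7*-37)=-363; twice the area = |-517| = 517; area = 517/2; boundary points = 1 + 1 + 11 = 13; strictly interior points = area - boundary/2 + 1 = 253; answer 253
Part 3: U2 = 253; d = 4; total draws C(13,4) = 715; complement C(11,4) = 330; favorable 715 - 330 = 385; P = 7/13; answer 7/13

7/13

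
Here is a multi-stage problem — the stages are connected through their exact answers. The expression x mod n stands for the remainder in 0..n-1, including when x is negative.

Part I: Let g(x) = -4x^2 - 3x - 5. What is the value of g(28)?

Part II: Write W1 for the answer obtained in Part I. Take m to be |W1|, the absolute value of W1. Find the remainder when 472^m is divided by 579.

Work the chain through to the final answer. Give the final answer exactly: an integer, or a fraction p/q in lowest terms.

Part I: -4*(28)^2 - 3*(28)^1 - 5 = (-3136) + (-84) + (-5) = -3225; answer -3225
Part II: W1 = -3225; m = 3225; squarings mod 579: 472^1=472, 472^2=448, 472^4=370, 472^8=256, 472^16=109, 472^32=301, 472^64=277, 472^128=301, 472^256=277, 472^512=301, 472^1024=277, 472^2048=301; 472^3225 = 472^1 * 472^8 * 472^16 * 472^128 * 472^1024 * 472^2048 = 565 (mod 579); answer 565

565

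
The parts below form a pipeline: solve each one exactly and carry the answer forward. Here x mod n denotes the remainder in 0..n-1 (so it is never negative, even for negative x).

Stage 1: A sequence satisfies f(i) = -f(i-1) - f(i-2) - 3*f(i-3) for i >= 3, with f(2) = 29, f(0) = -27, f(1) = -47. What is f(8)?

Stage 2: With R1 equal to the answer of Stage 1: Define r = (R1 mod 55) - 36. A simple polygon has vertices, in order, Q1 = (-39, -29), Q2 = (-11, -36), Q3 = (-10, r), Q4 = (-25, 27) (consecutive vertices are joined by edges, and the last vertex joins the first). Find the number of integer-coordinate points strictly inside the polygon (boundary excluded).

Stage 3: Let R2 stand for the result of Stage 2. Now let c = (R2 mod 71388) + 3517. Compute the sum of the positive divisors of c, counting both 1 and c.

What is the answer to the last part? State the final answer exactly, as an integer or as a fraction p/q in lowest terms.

Stage 1: f(3) = -1*(29) - 1*(-47) - 3*(-27) = 99; iterating: f(3)=99, f(4)=13, f(5)=-199, f(6)=-111, f(7)=271, f(8)=437; answer 437
Stage 2: R1 = 437; r = 16; cross terms: (-39*-36 - -11*-29)=1085, (-11*16 - -10*-36)=-536, (-10*27 - -25*16)=130, (-25*-29 - -39*27)=1778; twice the area = |2457| = 2457; area = 2457/2; boundary points = 7 + 1 + 1 + 14 = 23; strictly interior points = area - boundary/2 + 1 = 1218; answer 1218
Stage 3: R2 = 1218; c = 4735; 4735 = 5 * 947; sigma = (1 + 5) * (1 + 947) = 6 * 948 = 5688; answer 5688

5688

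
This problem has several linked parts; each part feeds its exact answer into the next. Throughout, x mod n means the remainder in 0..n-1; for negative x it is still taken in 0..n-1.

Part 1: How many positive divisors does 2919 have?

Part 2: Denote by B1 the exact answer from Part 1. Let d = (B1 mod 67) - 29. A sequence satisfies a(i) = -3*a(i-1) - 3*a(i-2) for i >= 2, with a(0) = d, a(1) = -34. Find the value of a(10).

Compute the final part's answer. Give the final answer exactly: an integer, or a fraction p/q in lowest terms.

-18468

Part 1: 2919 = 3 * 7 * 139; number of divisors = (1+1) * (1+1) * (1+1) = 8; answer 8
Part 2: B1 = 8; d = -21; a(2) = -3*(-34) - 3*(-21) = 165; iterating: a(2)=165, a(3)=-393, a(4)=684, a(5)=-873, a(6)=567, a(7)=918, a(8)=-4455, a(9)=10611, a(10)=-18468; answer -18468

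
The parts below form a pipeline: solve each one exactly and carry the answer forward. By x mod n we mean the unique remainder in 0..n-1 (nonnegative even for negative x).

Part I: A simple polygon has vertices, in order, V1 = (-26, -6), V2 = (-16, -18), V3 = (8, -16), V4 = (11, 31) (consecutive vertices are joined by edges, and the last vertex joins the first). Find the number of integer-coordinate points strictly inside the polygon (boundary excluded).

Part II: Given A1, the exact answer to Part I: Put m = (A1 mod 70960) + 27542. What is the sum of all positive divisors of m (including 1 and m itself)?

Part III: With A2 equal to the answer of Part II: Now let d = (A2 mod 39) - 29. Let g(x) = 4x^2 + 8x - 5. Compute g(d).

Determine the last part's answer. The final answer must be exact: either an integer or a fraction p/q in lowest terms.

-5

Part I: cross terms: (-26*-18 - -16*-6)=372, (-16*-16 - 8*-18)=400, (8*31 - 11*-16)=424, (11*-6 - -26*31)=740; twice the area = |1936| = 1936; area = 968; boundary points = 2 + 2 + 1 + 37 = 42; strictly interior points = area - boundary/2 + 1 = 948; answer 948
Part II: A1 = 948; m = 28490; 28490 = 2 * 5 * 7 * 11 * 37; sigma = (1 + 2) * (1 + 5) * (1 + 7) * (1 + 11) * (1 + 37) = 3 * 6 * 8 * 12 * 38 = 65664; answer 65664
Part III: A2 = 65664; d = -2; 4*(-2)^2 + 8*(-2)^1 - 5 = (16) + (-16) + (-5) = -5; answer -5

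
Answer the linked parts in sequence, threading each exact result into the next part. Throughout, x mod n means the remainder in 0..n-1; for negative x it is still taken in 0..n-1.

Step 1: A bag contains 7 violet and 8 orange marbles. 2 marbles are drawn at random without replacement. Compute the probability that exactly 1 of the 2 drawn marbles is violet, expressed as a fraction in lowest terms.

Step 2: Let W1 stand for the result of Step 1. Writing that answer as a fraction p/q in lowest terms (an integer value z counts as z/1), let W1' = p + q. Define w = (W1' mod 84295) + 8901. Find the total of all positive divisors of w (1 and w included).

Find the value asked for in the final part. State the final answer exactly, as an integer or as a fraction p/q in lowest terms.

Step 1: total draws C(15,2) = 105; favorable C(7,1)*C(8,1) = 56; P = 8/15; answer 8/15
Step 2: W1 = 8/15; threaded value p + q = 23; w = 8924; 8924 = 2^2 * 23 * 97; sigma = (1 + 2 + 4) * (1 + 23) * (1 + 97) = 7 * 24 * 98 = 16464; answer 16464

16464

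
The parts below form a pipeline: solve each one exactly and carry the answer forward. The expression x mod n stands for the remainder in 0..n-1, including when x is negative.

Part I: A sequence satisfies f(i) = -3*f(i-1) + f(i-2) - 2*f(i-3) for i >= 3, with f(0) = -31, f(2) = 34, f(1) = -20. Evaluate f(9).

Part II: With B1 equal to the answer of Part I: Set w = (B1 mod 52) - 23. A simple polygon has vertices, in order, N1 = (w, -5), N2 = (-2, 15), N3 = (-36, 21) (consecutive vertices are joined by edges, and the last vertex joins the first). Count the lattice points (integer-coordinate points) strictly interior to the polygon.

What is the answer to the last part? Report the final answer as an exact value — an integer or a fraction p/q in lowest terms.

306

Part I: f(3) = -3*(34) + 1*(-20) - 2*(-31) = -60; iterating: f(3)=-60, f(4)=254, f(5)=-890, f(6)=3044, f(7)=-10530, f(8)=36414, f(9)=-125860; answer -125860
Part II: B1 = -125860; w = 9; cross terms: (9*15 - -2*-5)=125, (-2*21 - -36*15)=498, (-36*-5 - 9*21)=-9; twice the area = |614| = 614; area = 307; boundary points = 1 + 2 + 1 = 4; strictly interior points = area - boundary/2 + 1 = 306; answer 306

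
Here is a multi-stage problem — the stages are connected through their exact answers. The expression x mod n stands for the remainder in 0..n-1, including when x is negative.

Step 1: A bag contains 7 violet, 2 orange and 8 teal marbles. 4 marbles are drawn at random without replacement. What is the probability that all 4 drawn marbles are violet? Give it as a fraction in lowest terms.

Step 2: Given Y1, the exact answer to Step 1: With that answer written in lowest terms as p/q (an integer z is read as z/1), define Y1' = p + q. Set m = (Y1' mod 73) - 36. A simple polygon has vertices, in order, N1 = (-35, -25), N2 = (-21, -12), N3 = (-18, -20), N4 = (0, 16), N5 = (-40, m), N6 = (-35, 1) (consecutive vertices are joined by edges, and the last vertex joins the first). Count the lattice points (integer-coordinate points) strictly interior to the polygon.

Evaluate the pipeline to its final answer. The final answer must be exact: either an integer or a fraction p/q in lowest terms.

1215

Step 1: total draws C(17,4) = 2380; favorable C(7,4) = 35; P = 1/68; answer 1/68
Step 2: Y1 = 1/68; threaded value p + q = 69; m = 33; cross terms: (-35*-12 - -21*-25)=-105, (-21*-20 - -18*-12)=204, (-18*16 - 0*-20)=-288, (0*33 - -40*16)=640, (-40*1 - -35*33)=1115, (-35*-25 - -35*1)=910; twice the area = |2476| = 2476; area = 1238; boundary points = 1 + 1 + 18 + 1 + 1 + 26 = 48; strictly interior points = area - boundary/2 + 1 = 1215; answer 1215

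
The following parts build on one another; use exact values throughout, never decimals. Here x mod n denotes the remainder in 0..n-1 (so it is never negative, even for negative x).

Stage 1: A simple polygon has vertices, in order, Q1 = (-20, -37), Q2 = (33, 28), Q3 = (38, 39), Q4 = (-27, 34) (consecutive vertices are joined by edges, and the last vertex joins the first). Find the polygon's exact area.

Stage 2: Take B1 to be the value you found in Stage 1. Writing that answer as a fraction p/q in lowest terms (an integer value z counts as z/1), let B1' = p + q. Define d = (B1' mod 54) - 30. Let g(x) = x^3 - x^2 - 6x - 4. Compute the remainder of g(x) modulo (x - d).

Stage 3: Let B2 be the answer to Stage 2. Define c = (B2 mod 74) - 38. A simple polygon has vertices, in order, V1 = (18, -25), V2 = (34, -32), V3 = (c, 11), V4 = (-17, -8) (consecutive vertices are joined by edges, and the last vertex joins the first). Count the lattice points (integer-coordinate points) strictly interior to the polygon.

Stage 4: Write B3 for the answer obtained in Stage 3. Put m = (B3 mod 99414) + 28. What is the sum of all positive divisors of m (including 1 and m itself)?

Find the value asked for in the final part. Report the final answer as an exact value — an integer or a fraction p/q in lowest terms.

864

Stage 1: cross terms: (-20*28 - 33*-37)=661, (33*39 - 38*28)=223, (38*34 - -27*39)=2345, (-27*-37 - -20*34)=1679; twice the area = |4908| = 4908; area = 2454; answer 2454
Stage 2: B1 = 2454; threaded value p + q = 2455; d = -5; remainder = value at the root: 1*(-5)^3 - 1*(-5)^2 - 6*(-5)^1 - 4 = (-125) + (-25) + (30) + (-4) = -124; answer -124
Stage 3: B2 = -124; c = -14; cross terms: (18*-32 - 34*-25)=274, (34*11 - -14*-32)=-74, (-14*-8 - -17*11)=299, (-17*-25 - 18*-8)=569; twice the area = |1068| = 1068; area = 534; boundary points = 1 + 1 + 1 + 1 = 4; strictly interior points = area - boundary/2 + 1 = 533; answer 533
Stage 4: B3 = 533; m = 561; 561 = 3 * 11 * 17; sigma = (1 + 3) * (1 + 11) * (1 + 17) = 4 * 12 * 18 = 864; answer 864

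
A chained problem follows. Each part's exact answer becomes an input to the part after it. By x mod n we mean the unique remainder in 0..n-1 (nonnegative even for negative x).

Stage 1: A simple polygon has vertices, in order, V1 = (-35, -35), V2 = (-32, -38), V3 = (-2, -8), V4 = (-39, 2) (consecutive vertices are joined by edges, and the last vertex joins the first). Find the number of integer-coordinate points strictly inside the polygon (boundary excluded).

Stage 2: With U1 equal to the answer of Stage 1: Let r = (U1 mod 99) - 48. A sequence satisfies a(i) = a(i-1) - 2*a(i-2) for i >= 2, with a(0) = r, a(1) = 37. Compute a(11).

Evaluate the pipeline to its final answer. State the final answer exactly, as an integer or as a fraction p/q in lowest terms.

Stage 1: cross terms: (-35*-38 - -32*-35)=210, (-32*-8 - -2*-38)=180, (-2*2 - -39*-8)=-316, (-39*-35 - -35*2)=1435; twice the area = |1509| = 1509; area = 1509/2; boundary points = 3 + 30 + 1 + 1 = 35; strictly interior points = area - boundary/2 + 1 = 738; answer 738
Stage 2: U1 = 738; r = -3; a(2) = 1*(37) - 2*(-3) = 43; iterating: a(2)=43, a(3)=-31, a(4)=-117, a(5)=-55, a(6)=179, a(7)=289, a(8)=-69, a(9)=-647, a(10)=-509, a(11)=785; answer 785

785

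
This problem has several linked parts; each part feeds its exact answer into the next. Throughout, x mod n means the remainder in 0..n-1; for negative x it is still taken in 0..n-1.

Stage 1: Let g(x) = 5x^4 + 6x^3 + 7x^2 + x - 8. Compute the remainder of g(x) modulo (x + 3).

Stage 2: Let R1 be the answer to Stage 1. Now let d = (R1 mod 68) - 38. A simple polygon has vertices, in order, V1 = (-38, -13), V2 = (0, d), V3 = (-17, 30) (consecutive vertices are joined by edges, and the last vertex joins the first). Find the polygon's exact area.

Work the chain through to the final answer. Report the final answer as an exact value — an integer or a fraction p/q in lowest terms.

838

Stage 1: remainder = value at the root: 5*(-3)^4 + 6*(-3)^3 + 7*(-3)^2 + 1*(-3)^1 - 8 = (405) + (-162) + (63) + (-3) + (-8) = 295; answer 295
Stage 2: R1 = 295; d = -15; cross terms: (-38*-15 - 0*-13)=570, (0*30 - -17*-15)=-255, (-17*-13 - -38*30)=1361; twice the area = |1676| = 1676; area = 838; answer 838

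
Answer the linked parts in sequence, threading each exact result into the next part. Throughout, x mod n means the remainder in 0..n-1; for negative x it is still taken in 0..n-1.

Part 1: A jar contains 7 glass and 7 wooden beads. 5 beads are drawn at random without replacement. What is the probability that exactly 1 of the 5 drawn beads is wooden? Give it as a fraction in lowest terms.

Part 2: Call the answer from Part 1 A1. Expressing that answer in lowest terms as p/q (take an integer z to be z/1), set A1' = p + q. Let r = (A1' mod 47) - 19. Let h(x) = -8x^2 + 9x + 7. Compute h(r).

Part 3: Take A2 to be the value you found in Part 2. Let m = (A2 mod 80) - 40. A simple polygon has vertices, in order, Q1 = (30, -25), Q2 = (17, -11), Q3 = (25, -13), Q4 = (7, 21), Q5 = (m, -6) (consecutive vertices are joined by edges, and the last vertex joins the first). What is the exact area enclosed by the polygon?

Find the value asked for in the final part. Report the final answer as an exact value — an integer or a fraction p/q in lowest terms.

1501/2

Part 1: total draws C(14,5) = 2002; favorable C(7,1)*C(7,4) = 245; P = 35/286; answer 35/286
Part 2: A1 = 35/286; threaded value p + q = 321; r = 20; -8*(20)^2 + 9*(20)^1 + 7 = (-3200) + (180) + (7) = -3013; answer -3013
Part 3: A2 = -3013; m = -13; cross terms: (30*-11 - 17*-25)=95, (17*-13 - 25*-11)=54, (25*21 - 7*-13)=616, (7*-6 - -13*21)=231, (-13*-25 - 30*-6)=505; twice the area = |1501| = 1501; area = 1501/2; answer 1501/2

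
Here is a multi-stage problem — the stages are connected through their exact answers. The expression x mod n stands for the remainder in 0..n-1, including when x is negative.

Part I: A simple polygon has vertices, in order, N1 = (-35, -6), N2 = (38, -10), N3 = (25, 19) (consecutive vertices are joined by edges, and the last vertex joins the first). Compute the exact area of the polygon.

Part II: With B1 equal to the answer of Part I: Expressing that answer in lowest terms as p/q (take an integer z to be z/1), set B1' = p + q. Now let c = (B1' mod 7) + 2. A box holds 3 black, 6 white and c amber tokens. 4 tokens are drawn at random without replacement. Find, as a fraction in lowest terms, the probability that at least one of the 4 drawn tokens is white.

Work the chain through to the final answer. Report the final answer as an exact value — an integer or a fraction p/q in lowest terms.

Part I: cross terms: (-35*-10 - 38*-6)=578, (38*19 - 25*-10)=972, (25*-6 - -35*19)=515; twice the area = |2065| = 2065; area = 2065/2; answer 2065/2
Part II: B1 = 2065/2; threaded value p + q = 2067; c = 4; total draws C(13,4) = 715; complement C(7,4) = 35; favorable 715 - 35 = 680; P = 136/143; answer 136/143

136/143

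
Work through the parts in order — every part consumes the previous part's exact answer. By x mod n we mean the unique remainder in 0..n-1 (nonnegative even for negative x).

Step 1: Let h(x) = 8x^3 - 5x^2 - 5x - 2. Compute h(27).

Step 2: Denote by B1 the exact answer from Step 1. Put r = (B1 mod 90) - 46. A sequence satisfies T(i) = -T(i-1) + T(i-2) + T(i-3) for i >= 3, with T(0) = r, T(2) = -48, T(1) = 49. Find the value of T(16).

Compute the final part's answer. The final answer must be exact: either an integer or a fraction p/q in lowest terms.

-426

Step 1: 8*(27)^3 - 5*(27)^2 - 5*(27)^1 - 2 = (157464) + (-3645) + (-135) + (-2) = 153682; answer 153682
Step 2: B1 = 153682; r = 6; T(3) = -1*(-48) + 1*(49) + 1*(6) = 103; iterating: T(3)=103, T(4)=-102, T(5)=157, T(6)=-156, T(7)=211, T(8)=-210, T(9)=265, T(10)=-264, T(11)=319, T(12)=-318, T(13)=373, T(14)=-372, T(15)=427, T(16)=-426; answer -426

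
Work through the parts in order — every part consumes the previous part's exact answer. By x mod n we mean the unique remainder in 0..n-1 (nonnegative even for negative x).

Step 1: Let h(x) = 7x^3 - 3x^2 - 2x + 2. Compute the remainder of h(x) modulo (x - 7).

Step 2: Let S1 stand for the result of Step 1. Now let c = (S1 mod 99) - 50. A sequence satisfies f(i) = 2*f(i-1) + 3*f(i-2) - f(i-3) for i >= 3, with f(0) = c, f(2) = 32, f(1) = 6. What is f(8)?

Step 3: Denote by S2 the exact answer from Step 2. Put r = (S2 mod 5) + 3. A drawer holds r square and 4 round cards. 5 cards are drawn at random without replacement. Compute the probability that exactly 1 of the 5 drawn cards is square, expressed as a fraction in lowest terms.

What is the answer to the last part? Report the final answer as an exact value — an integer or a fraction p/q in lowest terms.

Step 1: remainder = value at the root: 7*(7)^3 - 3*(7)^2 - 2*(7)^1 + 2 = (2401) + (-147) + (-14) + (2) = 2242; answer 2242
Step 2: S1 = 2242; c = 14; f(3) = 2*(32) + 3*(6) - 1*(14) = 68; iterating: f(3)=68, f(4)=226, f(5)=624, f(6)=1858, f(7)=5362, f(8)=15674; answer 15674
Step 3: S2 = 15674; r = 7; total draws C(11,5) = 462; favorable C(7,1)*C(4,4) = 7; P = 1/66; answer 1/66

1/66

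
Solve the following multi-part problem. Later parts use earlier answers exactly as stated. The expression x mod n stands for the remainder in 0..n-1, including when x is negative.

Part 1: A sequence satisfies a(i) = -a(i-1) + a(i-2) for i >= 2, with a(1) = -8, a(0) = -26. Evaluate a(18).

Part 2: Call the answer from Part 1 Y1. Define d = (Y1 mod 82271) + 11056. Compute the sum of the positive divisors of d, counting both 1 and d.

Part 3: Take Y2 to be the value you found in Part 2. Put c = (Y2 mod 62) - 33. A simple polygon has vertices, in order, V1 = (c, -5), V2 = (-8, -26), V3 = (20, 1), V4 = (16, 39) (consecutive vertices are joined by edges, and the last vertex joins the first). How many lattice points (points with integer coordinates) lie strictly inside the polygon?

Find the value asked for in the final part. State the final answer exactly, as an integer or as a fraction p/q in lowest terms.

144

Part 1: a(2) = -1*(-8) + 1*(-26) = -18; iterating: a(2)=-18, a(3)=10, a(4)=-28, a(5)=38, a(6)=-66, a(7)=104, a(8)=-170, a(9)=274, a(10)=-444, a(11)=718, a(12)=-1162, a(13)=1880, a(14)=-3042, a(15)=4922, a(16)=-7964, a(17)=12886, a(18)=-20850; answer -20850
Part 2: Y1 = -20850; d = 72477; 72477 = 3^2 * 8053; sigma = (1 + 3 + 9) * (1 + 8053) = 13 * 8054 = 104702; answer 104702
Part 3: Y2 = 104702; c = 13; cross terms: (13*-26 - -8*-5)=-378, (-8*1 - 20*-26)=512, (20*39 - 16*1)=764, (16*-5 - 13*39)=-587; twice the area = |311| = 311; area = 311/2; boundary points = 21 + 1 + 2 + 1 = 25; strictly interior points = area - boundary/2 + 1 = 144; answer 144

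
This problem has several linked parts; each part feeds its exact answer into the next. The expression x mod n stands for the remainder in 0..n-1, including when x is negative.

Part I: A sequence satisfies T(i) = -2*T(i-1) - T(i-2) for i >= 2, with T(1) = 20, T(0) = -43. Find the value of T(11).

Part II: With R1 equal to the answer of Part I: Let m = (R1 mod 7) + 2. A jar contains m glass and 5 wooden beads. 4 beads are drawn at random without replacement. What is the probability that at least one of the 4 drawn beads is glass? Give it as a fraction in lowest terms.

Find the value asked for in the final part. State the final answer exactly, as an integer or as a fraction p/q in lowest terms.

6/7

Part I: T(2) = -2*(20) - 1*(-43) = 3; iterating: T(2)=3, T(3)=-26, T(4)=49, T(5)=-72, T(6)=95, T(7)=-118, T(8)=141, T(9)=-164, T(10)=187, T(11)=-210; answer -210
Part II: R1 = -210; m = 2; total draws C(7,4) = 35; complement C(5,4) = 5; favorable 35 - 5 = 30; P = 6/7; answer 6/7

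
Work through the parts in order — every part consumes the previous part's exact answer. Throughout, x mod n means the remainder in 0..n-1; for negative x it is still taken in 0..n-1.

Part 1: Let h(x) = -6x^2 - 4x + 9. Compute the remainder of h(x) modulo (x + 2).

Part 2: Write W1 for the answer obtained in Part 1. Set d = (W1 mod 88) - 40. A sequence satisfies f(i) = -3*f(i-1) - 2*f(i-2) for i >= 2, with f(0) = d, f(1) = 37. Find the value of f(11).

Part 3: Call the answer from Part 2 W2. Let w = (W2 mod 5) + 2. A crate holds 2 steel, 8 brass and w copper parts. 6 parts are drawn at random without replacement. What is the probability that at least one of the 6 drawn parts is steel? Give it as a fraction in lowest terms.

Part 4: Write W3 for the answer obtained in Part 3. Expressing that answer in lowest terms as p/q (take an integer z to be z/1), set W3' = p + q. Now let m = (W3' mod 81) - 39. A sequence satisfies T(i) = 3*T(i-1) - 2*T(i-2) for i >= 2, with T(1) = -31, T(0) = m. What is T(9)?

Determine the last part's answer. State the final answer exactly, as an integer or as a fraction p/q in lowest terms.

Part 1: remainder = value at the root: -6*(-2)^2 - 4*(-2)^1 + 9 = (-24) + (8) + (9) = -7; answer -7
Part 2: W1 = -7; d = 41; f(2) = -3*(37) - 2*(41) = -193; iterating: f(2)=-193, f(3)=505, f(4)=-1129, f(5)=2377, f(6)=-4873, f(7)=9865, f(8)=-19849, f(9)=39817, f(10)=-79753, f(11)=159625; answer 159625
Part 3: W2 = 159625; w = 2; total draws C(12,6) = 924; complement C(10,6) = 210; favorable 924 - 210 = 714; P = 17/22; answer 17/22
Part 4: W3 = 17/22; threaded value p + q = 39; m = 0; T(2) = 3*(-31) - 2*(0) = -93; iterating: T(2)=-93, T(3)=-217, T(4)=-465, T(5)=-961, T(6)=-1953, T(7)=-3937, T(8)=-7905, T(9)=-15841; answer -15841

-15841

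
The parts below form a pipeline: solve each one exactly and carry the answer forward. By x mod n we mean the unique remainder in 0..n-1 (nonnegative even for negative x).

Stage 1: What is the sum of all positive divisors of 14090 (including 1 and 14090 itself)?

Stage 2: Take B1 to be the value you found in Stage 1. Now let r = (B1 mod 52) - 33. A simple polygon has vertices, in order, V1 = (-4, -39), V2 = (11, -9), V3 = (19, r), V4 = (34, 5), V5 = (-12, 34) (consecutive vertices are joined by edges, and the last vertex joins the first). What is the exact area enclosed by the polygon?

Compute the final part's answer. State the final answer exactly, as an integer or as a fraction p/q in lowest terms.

Stage 1: 14090 = 2 * 5 * 1409; sigma = (1 + 2) * (1 + 5) * (1 + 1409) = 3 * 6 * 1410 = 25380; answer 25380
Stage 2: B1 = 25380; r = -29; cross terms: (-4*-9 - 11*-39)=465, (11*-29 - 19*-9)=-148, (19*5 - 34*-29)=1081, (34*34 - -12*5)=1216, (-12*-39 - -4*34)=604; twice the area = |3218| = 3218; area = 1609; answer 1609

1609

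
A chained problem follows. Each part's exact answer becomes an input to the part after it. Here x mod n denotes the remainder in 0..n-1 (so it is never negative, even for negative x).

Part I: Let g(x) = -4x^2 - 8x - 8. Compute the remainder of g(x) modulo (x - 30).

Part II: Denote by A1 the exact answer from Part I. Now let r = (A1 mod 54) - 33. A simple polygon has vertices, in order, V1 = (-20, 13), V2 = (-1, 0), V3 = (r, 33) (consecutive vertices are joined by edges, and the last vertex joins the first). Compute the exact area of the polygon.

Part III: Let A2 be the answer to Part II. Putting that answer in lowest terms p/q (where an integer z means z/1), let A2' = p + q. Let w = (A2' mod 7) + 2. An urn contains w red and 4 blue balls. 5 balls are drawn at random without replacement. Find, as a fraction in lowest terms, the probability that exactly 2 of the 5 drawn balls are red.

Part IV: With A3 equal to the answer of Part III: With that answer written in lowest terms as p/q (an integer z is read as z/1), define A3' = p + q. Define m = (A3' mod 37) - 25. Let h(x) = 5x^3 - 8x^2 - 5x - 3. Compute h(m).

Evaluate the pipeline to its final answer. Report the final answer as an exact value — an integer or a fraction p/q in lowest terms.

Part I: remainder = value at the root: -4*(30)^2 - 8*(30)^1 - 8 = (-3600) + (-240) + (-8) = -3848; answer -3848
Part II: A1 = -3848; r = 7; cross terms: (-20*0 - -1*13)=13, (-1*33 - 7*0)=-33, (7*13 - -20*33)=751; twice the area = |731| = 731; area = 731/2; answer 731/2
Part III: A2 = 731/2; threaded value p + q = 733; w = 7; total draws C(11,5) = 462; favorable C(7,2)*C(4,3) = 84; P = 2/11; answer 2/11
Part IV: A3 = 2/11; threaded value p + q = 13; m = -12; 5*(-12)^3 - 8*(-12)^2 - 5*(-12)^1 - 3 = (-8640) + (-1152) + (60) + (-3) = -9735; answer -9735

-9735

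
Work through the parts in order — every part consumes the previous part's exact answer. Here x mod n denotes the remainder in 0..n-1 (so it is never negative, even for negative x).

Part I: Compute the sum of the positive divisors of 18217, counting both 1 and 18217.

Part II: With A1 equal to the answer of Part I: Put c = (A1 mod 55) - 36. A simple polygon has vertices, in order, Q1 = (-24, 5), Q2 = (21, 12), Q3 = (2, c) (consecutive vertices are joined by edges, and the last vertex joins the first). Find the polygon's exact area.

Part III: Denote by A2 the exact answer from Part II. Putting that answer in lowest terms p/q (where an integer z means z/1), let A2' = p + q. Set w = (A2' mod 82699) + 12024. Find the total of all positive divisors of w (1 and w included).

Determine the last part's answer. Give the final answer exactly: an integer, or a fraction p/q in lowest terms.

19122

Part I: 18217 is prime, so its only divisors are 1 and 18217; sigma = 1 + 18217 = 18218; answer 18218
Part II: A1 = 18218; c = -23; cross terms: (-24*12 - 21*5)=-393, (21*-23 - 2*12)=-507, (2*5 - -24*-23)=-542; twice the area = |-1442| = 1442; area = 721; answer 721
Part III: A2 = 721; threaded value p + q = 722; w = 12746; 12746 = 2 * 6373; sigma = (1 + 2) * (1 + 6373) = 3 * 6374 = 19122; answer 19122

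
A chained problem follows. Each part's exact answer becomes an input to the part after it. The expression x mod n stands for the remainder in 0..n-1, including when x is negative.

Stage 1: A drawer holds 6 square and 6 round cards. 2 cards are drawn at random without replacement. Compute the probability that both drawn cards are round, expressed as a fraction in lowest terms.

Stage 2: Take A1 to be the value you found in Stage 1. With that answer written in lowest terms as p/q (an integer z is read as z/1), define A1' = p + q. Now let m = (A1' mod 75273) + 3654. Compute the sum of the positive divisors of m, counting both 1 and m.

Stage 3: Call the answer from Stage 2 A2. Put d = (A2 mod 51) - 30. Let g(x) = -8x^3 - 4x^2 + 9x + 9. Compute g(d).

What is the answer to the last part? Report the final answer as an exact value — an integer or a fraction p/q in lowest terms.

Stage 1: total draws C(12,2) = 66; favorable C(6,2) = 15; P = 5/22; answer 5/22
Stage 2: A1 = 5/22; threaded value p + q = 27; m = 3681; 3681 = 3^2 * 409; sigma = (1 + 3 + 9) * (1 + 409) = 13 * 410 = 5330; answer 5330
Stage 3: A2 = 5330; d = -4; -8*(-4)^3 - 4*(-4)^2 + 9*(-4)^1 + 9 = (512) + (-64) + (-36) + (9) = 421; answer 421

421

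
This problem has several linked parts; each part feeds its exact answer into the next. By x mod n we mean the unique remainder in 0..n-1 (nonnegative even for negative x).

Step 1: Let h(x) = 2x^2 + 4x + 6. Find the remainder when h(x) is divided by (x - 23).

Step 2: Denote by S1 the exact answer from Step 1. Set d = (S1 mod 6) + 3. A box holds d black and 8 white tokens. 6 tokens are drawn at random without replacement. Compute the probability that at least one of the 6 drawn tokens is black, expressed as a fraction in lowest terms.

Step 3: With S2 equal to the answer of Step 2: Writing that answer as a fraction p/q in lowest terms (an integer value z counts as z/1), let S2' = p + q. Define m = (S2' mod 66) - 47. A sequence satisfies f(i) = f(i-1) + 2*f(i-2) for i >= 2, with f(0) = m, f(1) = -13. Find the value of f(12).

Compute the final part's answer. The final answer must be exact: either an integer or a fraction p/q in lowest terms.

Step 1: remainder = value at the root: 2*(23)^2 + 4*(23)^1 + 6 = (1058) + (92) + (6) = 1156; answer 1156
Step 2: S1 = 1156; d = 7; total draws C(15,6) = 5005; complement C(8,6) = 28; favorable 5005 - 28 = 4977; P = 711/715; answer 711/715
Step 3: S2 = 711/715; threaded value p + q = 1426; m = -7; f(2) = 1*(-13) + 2*(-7) = -27; iterating: f(2)=-27, f(3)=-53, f(4)=-107, f(5)=-213, f(6)=-427, f(7)=-853, f(8)=-1707, f(9)=-3413, f(10)=-6827, f(11)=-13653, f(12)=-27307; answer -27307

-27307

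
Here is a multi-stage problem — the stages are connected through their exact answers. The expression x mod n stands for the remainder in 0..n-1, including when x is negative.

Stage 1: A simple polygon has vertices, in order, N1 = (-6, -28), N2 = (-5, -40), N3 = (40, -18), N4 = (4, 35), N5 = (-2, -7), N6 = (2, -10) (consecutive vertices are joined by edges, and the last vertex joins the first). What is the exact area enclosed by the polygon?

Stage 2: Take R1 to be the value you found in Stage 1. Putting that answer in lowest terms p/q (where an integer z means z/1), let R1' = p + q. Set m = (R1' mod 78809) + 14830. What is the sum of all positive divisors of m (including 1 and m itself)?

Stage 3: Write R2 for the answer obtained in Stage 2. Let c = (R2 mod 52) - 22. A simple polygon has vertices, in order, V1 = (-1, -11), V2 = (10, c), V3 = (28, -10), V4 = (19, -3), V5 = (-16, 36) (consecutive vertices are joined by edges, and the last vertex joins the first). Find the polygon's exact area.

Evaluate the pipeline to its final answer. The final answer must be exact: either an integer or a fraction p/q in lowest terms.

540

Stage 1: cross terms: (-6*-40 - -5*-28)=100, (-5*-18 - 40*-40)=1690, (40*35 - 4*-18)=1472, (4*-7 - -2*35)=42, (-2*-10 - 2*-7)=34, (2*-28 - -6*-10)=-116; twice the area = |3222| = 3222; area = 1611; answer 1611
Stage 2: R1 = 1611; threaded value p + q = 1612; m = 16442; 16442 = 2 * 8221; sigma = (1 + 2) * (1 + 8221) = 3 * 8222 = 24666; answer 24666
Stage 3: R2 = 24666; c = -4; cross terms: (-1*-4 - 10*-11)=114, (10*-10 - 28*-4)=12, (28*-3 - 19*-10)=106, (19*36 - -16*-3)=636, (-16*-11 - -1*36)=212; twice the area = |1080| = 1080; area = 540; answer 540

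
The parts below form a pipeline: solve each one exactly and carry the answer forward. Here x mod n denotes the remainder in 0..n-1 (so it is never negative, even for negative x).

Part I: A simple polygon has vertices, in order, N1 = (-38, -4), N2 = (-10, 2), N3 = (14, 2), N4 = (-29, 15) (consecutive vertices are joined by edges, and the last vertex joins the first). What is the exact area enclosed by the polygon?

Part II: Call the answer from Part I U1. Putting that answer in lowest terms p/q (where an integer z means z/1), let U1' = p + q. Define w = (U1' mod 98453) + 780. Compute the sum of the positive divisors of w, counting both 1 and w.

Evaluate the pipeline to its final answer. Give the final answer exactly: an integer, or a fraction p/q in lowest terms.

3420

Part I: cross terms: (-38*2 - -10*-4)=-116, (-10*2 - 14*2)=-48, (14*15 - -29*2)=268, (-29*-4 - -38*15)=686; twice the area = |790| = 790; area = 395; answer 395
Part II: U1 = 395; threaded value p + q = 396; w = 1176; 1176 = 2^3 * 3 * 7^2; sigma = (1 + 2 + 4 + 8) * (1 + 3) * (1 + 7 + 49) = 15 * 4 * 57 = 3420; answer 3420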